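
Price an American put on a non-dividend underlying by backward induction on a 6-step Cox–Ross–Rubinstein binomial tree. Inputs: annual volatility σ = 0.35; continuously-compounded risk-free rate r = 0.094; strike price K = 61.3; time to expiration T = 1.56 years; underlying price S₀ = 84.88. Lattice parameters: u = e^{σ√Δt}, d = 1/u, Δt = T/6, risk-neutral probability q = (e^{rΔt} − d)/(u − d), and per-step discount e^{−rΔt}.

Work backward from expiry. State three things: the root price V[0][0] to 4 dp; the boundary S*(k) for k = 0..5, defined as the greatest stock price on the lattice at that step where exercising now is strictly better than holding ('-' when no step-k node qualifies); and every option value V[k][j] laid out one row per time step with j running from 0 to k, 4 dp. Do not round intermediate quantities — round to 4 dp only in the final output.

Δt=0.26000  u=1.19538  d=0.83655  q=0.52445  discount=0.97586
step 6 (expiry): payoffs max(K−S,0) = 32.2085 19.7301 1.8992 0.0000 0.0000 0.0000 0.0000
step 5: (k=5,j=0): S=34.7754, (K−S)⁺=26.5246, hold=25.0446 ⇒ V=26.5246 exercise | (k=5,j=1): S=49.6919, (K−S)⁺=11.6081, hold=10.1281 ⇒ V=11.6081 exercise | (k=5,j=2): S=71.0066, (K−S)⁺=0.0000, hold=0.8814 ⇒ V=0.8814 continue | (k=5,j=3): S=101.4640, (K−S)⁺=0.0000, hold=0.0000 ⇒ V=0.0000 continue | (k=5,j=4): S=144.9858, (K−S)⁺=0.0000, hold=0.0000 ⇒ V=0.0000 continue | (k=5,j=5): S=207.1756, (K−S)⁺=0.0000, hold=0.0000 ⇒ V=0.0000 continue  boundary S*=49.6919
step 4: (k=4,j=0): S=41.5699, (K−S)⁺=19.7301, hold=18.2501 ⇒ V=19.7301 exercise | (k=4,j=1): S=59.4008, (K−S)⁺=1.8992, hold=5.8380 ⇒ V=5.8380 continue | (k=4,j=2): S=84.8800, (K−S)⁺=0.0000, hold=0.4090 ⇒ V=0.4090 continue | (k=4,j=3): S=121.2882, (K−S)⁺=0.0000, hold=0.0000 ⇒ V=0.0000 continue | (k=4,j=4): S=173.3133, (K−S)⁺=0.0000, hold=0.0000 ⇒ V=0.0000 continue  boundary S*=41.5699
step 3: (k=3,j=0): S=49.6919, (K−S)⁺=11.6081, hold=12.1439 ⇒ V=12.1439 continue | (k=3,j=1): S=71.0066, (K−S)⁺=0.0000, hold=2.9186 ⇒ V=2.9186 continue | (k=3,j=2): S=101.4640, (K−S)⁺=0.0000, hold=0.1898 ⇒ V=0.1898 continue | (k=3,j=3): S=144.9858, (K−S)⁺=0.0000, hold=0.0000 ⇒ V=0.0000 continue  boundary S*=-
step 2: (k=2,j=0): S=59.4008, (K−S)⁺=1.8992, hold=7.1293 ⇒ V=7.1293 continue | (k=2,j=1): S=84.8800, (K−S)⁺=0.0000, hold=1.4516 ⇒ V=1.4516 continue | (k=2,j=2): S=121.2882, (K−S)⁺=0.0000, hold=0.0881 ⇒ V=0.0881 continue  boundary S*=-
step 1: (k=1,j=0): S=71.0066, (K−S)⁺=0.0000, hold=4.0514 ⇒ V=4.0514 continue | (k=1,j=1): S=101.4640, (K−S)⁺=0.0000, hold=0.7187 ⇒ V=0.7187 continue  boundary S*=-
step 0: (k=0,j=0): S=84.8800, (K−S)⁺=0.0000, hold=2.2479 ⇒ V=2.2479 continue  boundary S*=-

price = 2.2479
boundary = - - - - 41.5699 49.6919
tree:
2.2479
4.0514 0.7187
7.1293 1.4516 0.0881
12.1439 2.9186 0.1898 0.0000
19.7301 5.8380 0.4090 0.0000 0.0000
26.5246 11.6081 0.8814 0.0000 0.0000 0.0000
32.2085 19.7301 1.8992 0.0000 0.0000 0.0000 0.0000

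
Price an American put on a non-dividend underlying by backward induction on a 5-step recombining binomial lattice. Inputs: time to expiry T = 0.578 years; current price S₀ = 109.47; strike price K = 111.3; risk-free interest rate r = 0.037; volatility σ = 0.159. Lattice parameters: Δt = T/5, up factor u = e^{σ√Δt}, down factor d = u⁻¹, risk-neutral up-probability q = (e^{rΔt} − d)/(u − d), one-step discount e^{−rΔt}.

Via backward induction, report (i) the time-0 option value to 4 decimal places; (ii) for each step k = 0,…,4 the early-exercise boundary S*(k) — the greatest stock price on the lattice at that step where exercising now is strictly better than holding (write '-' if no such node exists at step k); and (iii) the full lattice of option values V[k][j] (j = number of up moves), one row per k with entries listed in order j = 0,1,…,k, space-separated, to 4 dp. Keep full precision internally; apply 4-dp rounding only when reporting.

price = 5.4360
boundary = - - 98.2515 93.0810 98.2515
tree:
5.4360
8.6068 2.6243
13.0485 4.6761 0.7975
18.2190 8.0335 1.6901 0.0000
23.1173 13.0485 3.5818 0.0000 0.0000
27.7579 18.2190 7.5908 0.0000 0.0000 0.0000

params: Δt=0.11560 u=1.05555 d=0.94738 q=0.52611 e^(-rΔt)=0.99573
t_5 payoffs: 27.7579 18.2190 7.5908 0.0000 0.0000 0.0000
t_4: node(4,0) S=88.1827 payoff=23.1173 vs cont=22.6423 → 23.1173 [stop]  node(4,1) S=98.2515 payoff=13.0485 vs cont=12.5735 → 13.0485 [stop]  node(4,2) S=109.4700 payoff=1.8300 vs cont=3.5818 → 3.5818 [wait]  node(4,3) S=121.9694 payoff=0.0000 vs cont=0.0000 → 0.0000 [wait]  node(4,4) S=135.8961 payoff=0.0000 vs cont=0.0000 → 0.0000 [wait]  ⇒ S*(4)=98.2515
t_3: node(3,0) S=93.0810 payoff=18.2190 vs cont=17.7439 → 18.2190 [stop]  node(3,1) S=103.7092 payoff=7.5908 vs cont=8.0335 → 8.0335 [wait]  node(3,2) S=115.5508 payoff=0.0000 vs cont=1.6901 → 1.6901 [wait]  node(3,3) S=128.7446 payoff=0.0000 vs cont=0.0000 → 0.0000 [wait]  ⇒ S*(3)=93.0810
t_2: node(2,0) S=98.2515 payoff=13.0485 vs cont=12.8054 → 13.0485 [stop]  node(2,1) S=109.4700 payoff=1.8300 vs cont=4.6761 → 4.6761 [wait]  node(2,2) S=121.9694 payoff=0.0000 vs cont=0.7975 → 0.7975 [wait]  ⇒ S*(2)=98.2515
t_1: node(1,0) S=103.7092 payoff=7.5908 vs cont=8.6068 → 8.6068 [wait]  node(1,1) S=115.5508 payoff=0.0000 vs cont=2.6243 → 2.6243 [wait]  ⇒ S*(1)=-
t_0: node(0,0) S=109.4700 payoff=1.8300 vs cont=5.4360 → 5.4360 [wait]  ⇒ S*(0)=-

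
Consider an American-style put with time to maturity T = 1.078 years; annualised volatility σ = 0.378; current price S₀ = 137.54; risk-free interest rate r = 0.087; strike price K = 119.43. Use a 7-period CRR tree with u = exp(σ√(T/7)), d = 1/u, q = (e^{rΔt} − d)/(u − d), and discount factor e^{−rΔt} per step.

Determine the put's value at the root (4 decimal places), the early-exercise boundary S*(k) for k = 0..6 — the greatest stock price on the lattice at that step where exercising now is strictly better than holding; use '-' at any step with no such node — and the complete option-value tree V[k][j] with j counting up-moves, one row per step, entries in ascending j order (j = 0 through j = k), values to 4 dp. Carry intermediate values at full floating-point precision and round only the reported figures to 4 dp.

Δt=0.15400, u=1.15990, d=0.86214, q=0.50828, disc=e^(-rΔt)=0.98669
k=7 terminal: V=max(K-S,0) → 70.7363 53.9185 31.2922 0.8513 0.0000 0.0000 0.0000 0.0000
k=6: j=0 S=56.4800 intr=62.9500 cont=61.3605 V=62.9500[EX]; j=1 S=75.9871 intr=43.4429 cont=41.8535 V=43.4429[EX]; j=2 S=102.2314 intr=17.1986 cont=15.6091 V=17.1986[EX]; j=3 S=137.5400 intr=0.0000 cont=0.4130 V=0.4130[hold]; j=4 S=185.0434 intr=0.0000 cont=0.0000 V=0.0000[hold]; j=5 S=248.9536 intr=0.0000 cont=0.0000 V=0.0000[hold]; j=6 S=334.9369 intr=0.0000 cont=0.0000 V=0.0000[hold]  S*(6)=102.2314
k=5: j=0 S=65.5115 intr=53.9185 cont=52.3291 V=53.9185[EX]; j=1 S=88.1378 intr=31.2922 cont=29.7028 V=31.2922[EX]; j=2 S=118.5787 intr=0.8513 cont=8.5515 V=8.5515[hold]; j=3 S=159.5333 intr=0.0000 cont=0.2004 V=0.2004[hold]; j=4 S=214.6328 intr=0.0000 cont=0.0000 V=0.0000[hold]; j=5 S=288.7624 intr=0.0000 cont=0.0000 V=0.0000[hold]  S*(5)=88.1378
k=4: j=0 S=75.9871 intr=43.4429 cont=41.8535 V=43.4429[EX]; j=1 S=102.2314 intr=17.1986 cont=19.4709 V=19.4709[hold]; j=2 S=137.5400 intr=0.0000 cont=4.2494 V=4.2494[hold]; j=3 S=185.0434 intr=0.0000 cont=0.0972 V=0.0972[hold]; j=4 S=248.9536 intr=0.0000 cont=0.0000 V=0.0000[hold]  S*(4)=75.9871
k=3: j=0 S=88.1378 intr=31.2922 cont=30.8424 V=31.2922[EX]; j=1 S=118.5787 intr=0.8513 cont=11.5780 V=11.5780[hold]; j=2 S=159.5333 intr=0.0000 cont=2.1105 V=2.1105[hold]; j=3 S=214.6328 intr=0.0000 cont=0.0472 V=0.0472[hold]  S*(3)=88.1378
k=2: j=0 S=102.2314 intr=17.1986 cont=20.9887 V=20.9887[hold]; j=1 S=137.5400 intr=0.0000 cont=6.6758 V=6.6758[hold]; j=2 S=185.0434 intr=0.0000 cont=1.0476 V=1.0476[hold]  S*(2)=-
k=1: j=0 S=118.5787 intr=0.8513 cont=13.5312 V=13.5312[hold]; j=1 S=159.5333 intr=0.0000 cont=3.7643 V=3.7643[hold]  S*(1)=-
k=0: j=0 S=137.5400 intr=0.0000 cont=8.4529 V=8.4529[hold]  S*(0)=-

price = 8.4529
boundary = - - - 88.1378 75.9871 88.1378 102.2314
tree:
8.4529
13.5312 3.7643
20.9887 6.6758 1.0476
31.2922 11.5780 2.1105 0.0472
43.4429 19.4709 4.2494 0.0972 0.0000
53.9185 31.2922 8.5515 0.2004 0.0000 0.0000
62.9500 43.4429 17.1986 0.4130 0.0000 0.0000 0.0000
70.7363 53.9185 31.2922 0.8513 0.0000 0.0000 0.0000 0.0000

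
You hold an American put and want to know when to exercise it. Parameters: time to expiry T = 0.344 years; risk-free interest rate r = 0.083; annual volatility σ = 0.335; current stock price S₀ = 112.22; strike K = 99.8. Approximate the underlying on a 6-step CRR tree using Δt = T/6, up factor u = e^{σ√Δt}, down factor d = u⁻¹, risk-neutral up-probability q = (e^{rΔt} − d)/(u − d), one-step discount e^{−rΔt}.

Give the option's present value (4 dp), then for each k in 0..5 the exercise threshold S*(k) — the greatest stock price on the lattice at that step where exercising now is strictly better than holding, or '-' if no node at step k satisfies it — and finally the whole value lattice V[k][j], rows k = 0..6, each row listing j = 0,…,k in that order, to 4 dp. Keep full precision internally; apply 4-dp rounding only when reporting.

Δt=0.05733, u=1.08352, d=0.92292, q=0.50966, disc=e^(-rΔt)=0.99525
k=6 terminal: V=max(K-S,0) → 30.4491 18.3812 4.2133 0.0000 0.0000 0.0000 0.0000
k=5: j=0 S=75.1430 intr=24.6570 cont=24.1832 V=24.6570[EX]; j=1 S=88.2188 intr=11.5812 cont=11.1074 V=11.5812[EX]; j=2 S=103.5700 intr=0.0000 cont=2.0561 V=2.0561[hold]; j=3 S=121.5925 intr=0.0000 cont=0.0000 V=0.0000[hold]; j=4 S=142.7511 intr=0.0000 cont=0.0000 V=0.0000[hold]; j=5 S=167.5915 intr=0.0000 cont=0.0000 V=0.0000[hold]  S*(5)=88.2188
k=4: j=0 S=81.4188 intr=18.3812 cont=17.9074 V=18.3812[EX]; j=1 S=95.5867 intr=4.2133 cont=6.6947 V=6.6947[hold]; j=2 S=112.2200 intr=0.0000 cont=1.0034 V=1.0034[hold]; j=3 S=131.7477 intr=0.0000 cont=0.0000 V=0.0000[hold]; j=4 S=154.6734 intr=0.0000 cont=0.0000 V=0.0000[hold]  S*(4)=81.4188
k=3: j=0 S=88.2188 intr=11.5812 cont=12.3661 V=12.3661[hold]; j=1 S=103.5700 intr=0.0000 cont=3.7761 V=3.7761[hold]; j=2 S=121.5925 intr=0.0000 cont=0.4897 V=0.4897[hold]; j=3 S=142.7511 intr=0.0000 cont=0.0000 V=0.0000[hold]  S*(3)=-
k=2: j=0 S=95.5867 intr=4.2133 cont=7.9502 V=7.9502[hold]; j=1 S=112.2200 intr=0.0000 cont=2.0912 V=2.0912[hold]; j=2 S=131.7477 intr=0.0000 cont=0.2390 V=0.2390[hold]  S*(2)=-
k=1: j=0 S=103.5700 intr=0.0000 cont=4.9405 V=4.9405[hold]; j=1 S=121.5925 intr=0.0000 cont=1.1417 V=1.1417[hold]  S*(1)=-
k=0: j=0 S=112.2200 intr=0.0000 cont=2.9902 V=2.9902[hold]  S*(0)=-

price = 2.9902
boundary = - - - - 81.4188 88.2188
tree:
2.9902
4.9405 1.1417
7.9502 2.0912 0.2390
12.3661 3.7761 0.4897 0.0000
18.3812 6.6947 1.0034 0.0000 0.0000
24.6570 11.5812 2.0561 0.0000 0.0000 0.0000
30.4491 18.3812 4.2133 0.0000 0.0000 0.0000 0.0000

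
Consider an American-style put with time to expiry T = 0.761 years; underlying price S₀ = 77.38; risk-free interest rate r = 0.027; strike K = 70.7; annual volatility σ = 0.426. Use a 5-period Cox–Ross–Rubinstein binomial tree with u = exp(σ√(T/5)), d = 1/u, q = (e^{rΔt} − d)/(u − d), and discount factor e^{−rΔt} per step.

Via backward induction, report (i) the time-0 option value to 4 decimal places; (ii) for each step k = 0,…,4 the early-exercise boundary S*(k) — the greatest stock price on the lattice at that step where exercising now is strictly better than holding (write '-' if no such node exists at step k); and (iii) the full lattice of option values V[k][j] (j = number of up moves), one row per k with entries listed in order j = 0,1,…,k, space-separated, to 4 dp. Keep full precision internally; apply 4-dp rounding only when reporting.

params: Δt=0.15220 u=1.18080 d=0.84688 q=0.47088 e^(-rΔt)=0.99590
t_5 payoffs: 36.9913 23.7001 5.1683 0.0000 0.0000 0.0000
t_4: node(4,0) S=39.8033 payoff=30.8967 vs cont=30.6068 → 30.8967 [stop]  node(4,1) S=55.4976 payoff=15.2024 vs cont=14.9125 → 15.2024 [stop]  node(4,2) S=77.3800 payoff=0.0000 vs cont=2.7235 → 2.7235 [wait]  node(4,3) S=107.8906 payoff=0.0000 vs cont=0.0000 → 0.0000 [wait]  node(4,4) S=150.4313 payoff=0.0000 vs cont=0.0000 → 0.0000 [wait]  ⇒ S*(4)=55.4976
t_3: node(3,0) S=46.9999 payoff=23.7001 vs cont=23.4102 → 23.7001 [stop]  node(3,1) S=65.5317 payoff=5.1683 vs cont=9.2881 → 9.2881 [wait]  node(3,2) S=91.3705 payoff=0.0000 vs cont=1.4351 → 1.4351 [wait]  node(3,3) S=127.3975 payoff=0.0000 vs cont=0.0000 → 0.0000 [wait]  ⇒ S*(3)=46.9999
t_2: node(2,0) S=55.4976 payoff=15.2024 vs cont=16.8445 → 16.8445 [wait]  node(2,1) S=77.3800 payoff=0.0000 vs cont=5.5674 → 5.5674 [wait]  node(2,2) S=107.8906 payoff=0.0000 vs cont=0.7562 → 0.7562 [wait]  ⇒ S*(2)=-
t_1: node(1,0) S=65.5317 payoff=5.1683 vs cont=11.4870 → 11.4870 [wait]  node(1,1) S=91.3705 payoff=0.0000 vs cont=3.2884 → 3.2884 [wait]  ⇒ S*(1)=-
t_0: node(0,0) S=77.3800 payoff=0.0000 vs cont=7.5952 → 7.5952 [wait]  ⇒ S*(0)=-

price = 7.5952
boundary = - - - 46.9999 55.4976
tree:
7.5952
11.4870 3.2884
16.8445 5.5674 0.7562
23.7001 9.2881 1.4351 0.0000
30.8967 15.2024 2.7235 0.0000 0.0000
36.9913 23.7001 5.1683 0.0000 0.0000 0.0000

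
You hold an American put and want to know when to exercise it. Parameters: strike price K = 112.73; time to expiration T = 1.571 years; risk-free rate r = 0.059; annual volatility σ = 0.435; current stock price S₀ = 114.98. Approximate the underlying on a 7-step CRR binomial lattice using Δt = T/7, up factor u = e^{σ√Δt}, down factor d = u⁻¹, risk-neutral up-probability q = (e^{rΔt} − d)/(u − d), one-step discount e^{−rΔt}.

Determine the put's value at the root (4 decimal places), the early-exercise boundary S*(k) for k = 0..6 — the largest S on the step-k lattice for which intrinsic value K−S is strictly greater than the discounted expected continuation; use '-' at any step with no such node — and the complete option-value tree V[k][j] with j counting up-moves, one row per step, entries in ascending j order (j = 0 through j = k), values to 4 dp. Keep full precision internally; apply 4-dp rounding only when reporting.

price = 19.6006
boundary = - - - 61.9625 50.4233 61.9625 76.1424
tree:
19.6006
27.8274 11.2593
38.2736 17.3173 5.0289
50.7675 25.8417 8.5914 1.3209
62.3067 37.1179 14.3800 2.5779 0.0000
71.6970 50.7675 23.4058 5.0311 0.0000 0.0000
79.3386 62.3067 36.5876 9.8188 0.0000 0.0000 0.0000
85.5570 71.6970 50.7675 19.1626 0.0000 0.0000 0.0000 0.0000

Δt=0.22443  u=1.22885  d=0.81377  q=0.48078  discount=0.98685
step 7 (expiry): payoffs max(K−S,0) = 85.5570 71.6970 50.7675 19.1626 0.0000 0.0000 0.0000 0.0000
step 6: (k=6,j=0): S=33.3914, (K−S)⁺=79.3386, hold=77.8557 ⇒ V=79.3386 exercise | (k=6,j=1): S=50.4233, (K−S)⁺=62.3067, hold=60.8239 ⇒ V=62.3067 exercise | (k=6,j=2): S=76.1424, (K−S)⁺=36.5876, hold=35.1047 ⇒ V=36.5876 exercise | (k=6,j=3): S=114.9800, (K−S)⁺=0.0000, hold=9.8188 ⇒ V=9.8188 continue | (k=6,j=4): S=173.6273, (K−S)⁺=0.0000, hold=0.0000 ⇒ V=0.0000 continue | (k=6,j=5): S=262.1886, (K−S)⁺=0.0000, hold=0.0000 ⇒ V=0.0000 continue | (k=6,j=6): S=395.9218, (K−S)⁺=0.0000, hold=0.0000 ⇒ V=0.0000 continue  boundary S*=76.1424
step 5: (k=5,j=0): S=41.0330, (K−S)⁺=71.6970, hold=70.2142 ⇒ V=71.6970 exercise | (k=5,j=1): S=61.9625, (K−S)⁺=50.7675, hold=49.2847 ⇒ V=50.7675 exercise | (k=5,j=2): S=93.5674, (K−S)⁺=19.1626, hold=23.4058 ⇒ V=23.4058 continue | (k=5,j=3): S=141.2928, (K−S)⁺=0.0000, hold=5.0311 ⇒ V=5.0311 continue | (k=5,j=4): S=213.3614, (K−S)⁺=0.0000, hold=0.0000 ⇒ V=0.0000 continue | (k=5,j=5): S=322.1897, (K−S)⁺=0.0000, hold=0.0000 ⇒ V=0.0000 continue  boundary S*=61.9625
step 4: (k=4,j=0): S=50.4233, (K−S)⁺=62.3067, hold=60.8239 ⇒ V=62.3067 exercise | (k=4,j=1): S=76.1424, (K−S)⁺=36.5876, hold=37.1179 ⇒ V=37.1179 continue | (k=4,j=2): S=114.9800, (K−S)⁺=0.0000, hold=14.3800 ⇒ V=14.3800 continue | (k=4,j=3): S=173.6273, (K−S)⁺=0.0000, hold=2.5779 ⇒ V=2.5779 continue | (k=4,j=4): S=262.1886, (K−S)⁺=0.0000, hold=0.0000 ⇒ V=0.0000 continue  boundary S*=50.4233
step 3: (k=3,j=0): S=61.9625, (K−S)⁺=50.7675, hold=49.5363 ⇒ V=50.7675 exercise | (k=3,j=1): S=93.5674, (K−S)⁺=19.1626, hold=25.8417 ⇒ V=25.8417 continue | (k=3,j=2): S=141.2928, (K−S)⁺=0.0000, hold=8.5914 ⇒ V=8.5914 continue | (k=3,j=3): S=213.3614, (K−S)⁺=0.0000, hold=1.3209 ⇒ V=1.3209 continue  boundary S*=61.9625
step 2: (k=2,j=0): S=76.1424, (K−S)⁺=36.5876, hold=38.2736 ⇒ V=38.2736 continue | (k=2,j=1): S=114.9800, (K−S)⁺=0.0000, hold=17.3173 ⇒ V=17.3173 continue | (k=2,j=2): S=173.6273, (K−S)⁺=0.0000, hold=5.0289 ⇒ V=5.0289 continue  boundary S*=-
step 1: (k=1,j=0): S=93.5674, (K−S)⁺=19.1626, hold=27.8274 ⇒ V=27.8274 continue | (k=1,j=1): S=141.2928, (K−S)⁺=0.0000, hold=11.2593 ⇒ V=11.2593 continue  boundary S*=-
step 0: (k=0,j=0): S=114.9800, (K−S)⁺=0.0000, hold=19.6006 ⇒ V=19.6006 continue  boundary S*=-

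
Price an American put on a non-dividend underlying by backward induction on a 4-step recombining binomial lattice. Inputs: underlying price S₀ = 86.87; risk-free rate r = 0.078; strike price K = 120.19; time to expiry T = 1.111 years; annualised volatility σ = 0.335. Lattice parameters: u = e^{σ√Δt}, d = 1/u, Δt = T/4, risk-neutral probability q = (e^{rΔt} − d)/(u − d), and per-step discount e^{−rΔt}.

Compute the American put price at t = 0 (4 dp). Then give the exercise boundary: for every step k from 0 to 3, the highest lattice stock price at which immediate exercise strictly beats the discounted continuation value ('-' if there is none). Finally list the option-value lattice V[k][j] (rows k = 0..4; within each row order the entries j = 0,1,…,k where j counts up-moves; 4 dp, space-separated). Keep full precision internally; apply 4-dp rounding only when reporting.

params: Δt=0.27775 u=1.19310 d=0.83816 q=0.51768 e^(-rΔt)=0.97857
t_4 payoffs: 77.3186 59.1634 33.3200 0.0000 0.0000
t_3: node(3,0) S=51.1498 payoff=69.0402 vs cont=66.4644 → 69.0402 [stop]  node(3,1) S=72.8106 payoff=47.3794 vs cont=44.8036 → 47.3794 [stop]  node(3,2) S=103.6443 payoff=16.5457 vs cont=15.7265 → 16.5457 [stop]  node(3,3) S=147.5353 payoff=0.0000 vs cont=0.0000 → 0.0000 [wait]  ⇒ S*(3)=103.6443
t_2: node(2,0) S=61.0266 payoff=59.1634 vs cont=56.5876 → 59.1634 [stop]  node(2,1) S=86.8700 payoff=33.3200 vs cont=30.7441 → 33.3200 [stop]  node(2,2) S=123.6576 payoff=0.0000 vs cont=7.8093 → 7.8093 [wait]  ⇒ S*(2)=86.8700
t_1: node(1,0) S=72.8106 payoff=47.3794 vs cont=44.8036 → 47.3794 [stop]  node(1,1) S=103.6443 payoff=16.5457 vs cont=19.6826 → 19.6826 [wait]  ⇒ S*(1)=72.8106
t_0: node(0,0) S=86.8700 payoff=33.3200 vs cont=32.3332 → 33.3200 [stop]  ⇒ S*(0)=86.8700

price = 33.3200
boundary = 86.8700 72.8106 86.8700 103.6443
tree:
33.3200
47.3794 19.6826
59.1634 33.3200 7.8093
69.0402 47.3794 16.5457 0.0000
77.3186 59.1634 33.3200 0.0000 0.0000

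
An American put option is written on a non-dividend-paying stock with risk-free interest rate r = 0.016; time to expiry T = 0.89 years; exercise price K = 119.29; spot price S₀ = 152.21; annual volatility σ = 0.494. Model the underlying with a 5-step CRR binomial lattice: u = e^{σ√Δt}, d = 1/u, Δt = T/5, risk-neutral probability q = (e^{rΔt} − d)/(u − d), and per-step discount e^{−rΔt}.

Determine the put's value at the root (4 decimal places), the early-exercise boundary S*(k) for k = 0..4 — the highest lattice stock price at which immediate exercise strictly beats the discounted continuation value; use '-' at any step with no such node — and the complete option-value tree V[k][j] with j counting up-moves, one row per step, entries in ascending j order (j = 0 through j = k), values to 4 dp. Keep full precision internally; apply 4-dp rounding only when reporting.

Δt=0.17800  u=1.23173  d=0.81187  q=0.45488  discount=0.99716
step 5 (expiry): payoffs max(K−S,0) = 65.6032 37.8388 0.0000 0.0000 0.0000 0.0000
step 4: (k=4,j=0): S=66.1276, (K−S)⁺=53.1624, hold=52.8232 ⇒ V=53.1624 exercise | (k=4,j=1): S=100.3259, (K−S)⁺=18.9641, hold=20.5682 ⇒ V=20.5682 continue | (k=4,j=2): S=152.2100, (K−S)⁺=0.0000, hold=0.0000 ⇒ V=0.0000 continue | (k=4,j=3): S=230.9263, (K−S)⁺=0.0000, hold=0.0000 ⇒ V=0.0000 continue | (k=4,j=4): S=350.3513, (K−S)⁺=0.0000, hold=0.0000 ⇒ V=0.0000 continue  boundary S*=66.1276
step 3: (k=3,j=0): S=81.4512, (K−S)⁺=37.8388, hold=38.2270 ⇒ V=38.2270 continue | (k=3,j=1): S=123.5743, (K−S)⁺=0.0000, hold=11.1803 ⇒ V=11.1803 continue | (k=3,j=2): S=187.4815, (K−S)⁺=0.0000, hold=0.0000 ⇒ V=0.0000 continue | (k=3,j=3): S=284.4387, (K−S)⁺=0.0000, hold=0.0000 ⇒ V=0.0000 continue  boundary S*=-
step 2: (k=2,j=0): S=100.3259, (K−S)⁺=18.9641, hold=25.8504 ⇒ V=25.8504 continue | (k=2,j=1): S=152.2100, (K−S)⁺=0.0000, hold=6.0773 ⇒ V=6.0773 continue | (k=2,j=2): S=230.9263, (K−S)⁺=0.0000, hold=0.0000 ⇒ V=0.0000 continue  boundary S*=-
step 1: (k=1,j=0): S=123.5743, (K−S)⁺=0.0000, hold=16.8082 ⇒ V=16.8082 continue | (k=1,j=1): S=187.4815, (K−S)⁺=0.0000, hold=3.3035 ⇒ V=3.3035 continue  boundary S*=-
step 0: (k=0,j=0): S=152.2100, (K−S)⁺=0.0000, hold=10.6349 ⇒ V=10.6349 continue  boundary S*=-

price = 10.6349
boundary = - - - - 66.1276
tree:
10.6349
16.8082 3.3035
25.8504 6.0773 0.0000
38.2270 11.1803 0.0000 0.0000
53.1624 20.5682 0.0000 0.0000 0.0000
65.6032 37.8388 0.0000 0.0000 0.0000 0.0000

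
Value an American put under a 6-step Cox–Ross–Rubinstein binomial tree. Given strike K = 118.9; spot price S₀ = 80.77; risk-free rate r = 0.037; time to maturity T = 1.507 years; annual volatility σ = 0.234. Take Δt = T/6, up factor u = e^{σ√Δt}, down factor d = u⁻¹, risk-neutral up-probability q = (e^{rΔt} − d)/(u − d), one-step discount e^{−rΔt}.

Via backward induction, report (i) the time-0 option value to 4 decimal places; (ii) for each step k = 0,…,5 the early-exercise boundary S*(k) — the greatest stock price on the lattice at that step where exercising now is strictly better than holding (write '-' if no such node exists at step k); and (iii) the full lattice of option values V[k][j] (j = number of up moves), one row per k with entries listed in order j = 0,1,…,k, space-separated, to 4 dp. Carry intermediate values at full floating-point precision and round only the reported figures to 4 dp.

price = 38.1300
boundary = 80.7700 71.8322 80.7700 90.8199 80.7700 90.8199
tree:
38.1300
47.0678 28.0930
55.0166 38.1300 18.9800
62.0857 47.0678 28.0801 10.5990
68.3726 55.0166 38.1300 17.7359 3.9477
73.9639 62.0857 47.0678 28.0801 8.1389 0.0000
78.9364 68.3726 55.0166 38.1300 16.7798 0.0000 0.0000

Δt=0.25117, u=1.12443, d=0.88934, q=0.51043, disc=e^(-rΔt)=0.99075
k=6 terminal: V=max(K-S,0) → 78.9364 68.3726 55.0166 38.1300 16.7798 0.0000 0.0000
k=5: j=0 S=44.9361 intr=73.9639 cont=72.8640 V=73.9639[EX]; j=1 S=56.8143 intr=62.0857 cont=60.9859 V=62.0857[EX]; j=2 S=71.8322 intr=47.0678 cont=45.9680 V=47.0678[EX]; j=3 S=90.8199 intr=28.0801 cont=26.9803 V=28.0801[EX]; j=4 S=114.8267 intr=4.0733 cont=8.1389 V=8.1389[hold]; j=5 S=145.1792 intr=0.0000 cont=0.0000 V=0.0000[hold]  S*(5)=90.8199
k=4: j=0 S=50.5274 intr=68.3726 cont=67.2728 V=68.3726[EX]; j=1 S=63.8834 intr=55.0166 cont=53.9167 V=55.0166[EX]; j=2 S=80.7700 intr=38.1300 cont=37.0302 V=38.1300[EX]; j=3 S=102.1202 intr=16.7798 cont=17.7359 V=17.7359[hold]; j=4 S=129.1141 intr=0.0000 cont=3.9477 V=3.9477[hold]  S*(4)=80.7700
k=3: j=0 S=56.8143 intr=62.0857 cont=60.9859 V=62.0857[EX]; j=1 S=71.8322 intr=47.0678 cont=45.9680 V=47.0678[EX]; j=2 S=90.8199 intr=28.0801 cont=27.4638 V=28.0801[EX]; j=3 S=114.8267 intr=4.0733 cont=10.5990 V=10.5990[hold]  S*(3)=90.8199
k=2: j=0 S=63.8834 intr=55.0166 cont=53.9167 V=55.0166[EX]; j=1 S=80.7700 intr=38.1300 cont=37.0302 V=38.1300[EX]; j=2 S=102.1202 intr=16.7798 cont=18.9800 V=18.9800[hold]  S*(2)=80.7700
k=1: j=0 S=71.8322 intr=47.0678 cont=45.9680 V=47.0678[EX]; j=1 S=90.8199 intr=28.0801 cont=28.0930 V=28.0930[hold]  S*(1)=71.8322
k=0: j=0 S=80.7700 intr=38.1300 cont=37.0367 V=38.1300[EX]  S*(0)=80.7700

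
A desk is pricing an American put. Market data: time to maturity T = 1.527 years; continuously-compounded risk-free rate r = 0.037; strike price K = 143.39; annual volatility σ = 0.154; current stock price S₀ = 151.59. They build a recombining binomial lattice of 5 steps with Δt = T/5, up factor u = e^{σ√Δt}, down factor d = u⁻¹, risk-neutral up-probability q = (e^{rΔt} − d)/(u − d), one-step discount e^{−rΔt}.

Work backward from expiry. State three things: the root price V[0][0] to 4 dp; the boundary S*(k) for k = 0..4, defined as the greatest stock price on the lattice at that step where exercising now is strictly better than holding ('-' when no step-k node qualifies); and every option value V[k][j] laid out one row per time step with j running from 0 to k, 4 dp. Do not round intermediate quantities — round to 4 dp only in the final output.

price = 5.2983
boundary = - - - 117.4326 127.8643
tree:
5.2983
9.3617 2.0220
15.9753 4.0447 0.3784
25.9574 7.9885 0.8419 0.0000
35.5381 15.5257 1.8731 0.0000 0.0000
44.3371 25.9574 4.1673 0.0000 0.0000 0.0000

Δt=0.30540, u=1.08883, d=0.91842, q=0.54542, disc=e^(-rΔt)=0.98876
k=5 terminal: V=max(K-S,0) → 44.3371 25.9574 4.1673 0.0000 0.0000 0.0000
k=4: j=0 S=107.8519 intr=35.5381 cont=33.9269 V=35.5381[EX]; j=1 S=127.8643 intr=15.5257 cont=13.9146 V=15.5257[EX]; j=2 S=151.5900 intr=0.0000 cont=1.8731 V=1.8731[hold]; j=3 S=179.7181 intr=0.0000 cont=0.0000 V=0.0000[hold]; j=4 S=213.0655 intr=0.0000 cont=0.0000 V=0.0000[hold]  S*(4)=127.8643
k=3: j=0 S=117.4326 intr=25.9574 cont=24.3463 V=25.9574[EX]; j=1 S=139.2227 intr=4.1673 cont=7.9885 V=7.9885[hold]; j=2 S=165.0560 intr=0.0000 cont=0.8419 V=0.8419[hold]; j=3 S=195.6827 intr=0.0000 cont=0.0000 V=0.0000[hold]  S*(3)=117.4326
k=2: j=0 S=127.8643 intr=15.5257 cont=15.9753 V=15.9753[hold]; j=1 S=151.5900 intr=0.0000 cont=4.0447 V=4.0447[hold]; j=2 S=179.7181 intr=0.0000 cont=0.3784 V=0.3784[hold]  S*(2)=-
k=1: j=0 S=139.2227 intr=4.1673 cont=9.3617 V=9.3617[hold]; j=1 S=165.0560 intr=0.0000 cont=2.0220 V=2.0220[hold]  S*(1)=-
k=0: j=0 S=151.5900 intr=0.0000 cont=5.2983 V=5.2983[hold]  S*(0)=-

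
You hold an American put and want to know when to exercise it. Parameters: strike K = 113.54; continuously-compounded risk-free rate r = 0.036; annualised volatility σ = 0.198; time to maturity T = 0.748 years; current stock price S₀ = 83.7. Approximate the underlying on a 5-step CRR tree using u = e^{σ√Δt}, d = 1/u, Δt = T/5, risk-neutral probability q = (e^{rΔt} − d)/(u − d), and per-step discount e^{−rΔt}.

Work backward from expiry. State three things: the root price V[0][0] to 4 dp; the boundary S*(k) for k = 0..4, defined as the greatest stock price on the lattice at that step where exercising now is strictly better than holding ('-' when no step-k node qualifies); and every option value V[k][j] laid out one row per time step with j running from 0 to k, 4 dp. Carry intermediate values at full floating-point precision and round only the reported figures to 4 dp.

Δt=0.14960  u=1.07959  d=0.92628  q=0.51609  discount=0.99463
step 5 (expiry): payoffs max(K−S,0) = 56.4673 47.0208 36.0107 23.1782 8.2217 0.0000
step 4: (k=4,j=0): S=61.6152, (K−S)⁺=51.9248, hold=51.3150 ⇒ V=51.9248 exercise | (k=4,j=1): S=71.8136, (K−S)⁺=41.7264, hold=41.1166 ⇒ V=41.7264 exercise | (k=4,j=2): S=83.7000, (K−S)⁺=29.8400, hold=29.2302 ⇒ V=29.8400 exercise | (k=4,j=3): S=97.5538, (K−S)⁺=15.9862, hold=15.3763 ⇒ V=15.9862 exercise | (k=4,j=4): S=113.7008, (K−S)⁺=0.0000, hold=3.9572 ⇒ V=3.9572 continue  boundary S*=97.5538
step 3: (k=3,j=0): S=66.5192, (K−S)⁺=47.0208, hold=46.4110 ⇒ V=47.0208 exercise | (k=3,j=1): S=77.5293, (K−S)⁺=36.0107, hold=35.4008 ⇒ V=36.0107 exercise | (k=3,j=2): S=90.3618, (K−S)⁺=23.1782, hold=22.5684 ⇒ V=23.1782 exercise | (k=3,j=3): S=105.3183, (K−S)⁺=8.2217, hold=9.7257 ⇒ V=9.7257 continue  boundary S*=90.3618
step 2: (k=2,j=0): S=71.8136, (K−S)⁺=41.7264, hold=41.1166 ⇒ V=41.7264 exercise | (k=2,j=1): S=83.7000, (K−S)⁺=29.8400, hold=29.2302 ⇒ V=29.8400 exercise | (k=2,j=2): S=97.5538, (K−S)⁺=15.9862, hold=16.1483 ⇒ V=16.1483 continue  boundary S*=83.7000
step 1: (k=1,j=0): S=77.5293, (K−S)⁺=36.0107, hold=35.4008 ⇒ V=36.0107 exercise | (k=1,j=1): S=90.3618, (K−S)⁺=23.1782, hold=22.6516 ⇒ V=23.1782 exercise  boundary S*=90.3618
step 0: (k=0,j=0): S=83.7000, (K−S)⁺=29.8400, hold=29.2302 ⇒ V=29.8400 exercise  boundary S*=83.7000

price = 29.8400
boundary = 83.7000 90.3618 83.7000 90.3618 97.5538
tree:
29.8400
36.0107 23.1782
41.7264 29.8400 16.1483
47.0208 36.0107 23.1782 9.7257
51.9248 41.7264 29.8400 15.9862 3.9572
56.4673 47.0208 36.0107 23.1782 8.2217 0.0000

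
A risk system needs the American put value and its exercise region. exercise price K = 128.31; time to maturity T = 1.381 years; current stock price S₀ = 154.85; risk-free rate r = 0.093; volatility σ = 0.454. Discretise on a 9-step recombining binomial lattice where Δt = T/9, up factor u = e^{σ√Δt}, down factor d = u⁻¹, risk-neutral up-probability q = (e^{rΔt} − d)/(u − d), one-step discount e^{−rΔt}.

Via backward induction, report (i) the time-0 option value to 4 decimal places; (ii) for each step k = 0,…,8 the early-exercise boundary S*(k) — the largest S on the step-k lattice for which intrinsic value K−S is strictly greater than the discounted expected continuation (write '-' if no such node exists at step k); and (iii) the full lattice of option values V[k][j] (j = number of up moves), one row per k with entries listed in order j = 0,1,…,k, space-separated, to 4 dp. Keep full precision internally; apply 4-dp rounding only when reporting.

Δt=0.15344  u=1.19464  d=0.83708  q=0.49585  discount=0.98583
step 9 (expiry): payoffs max(K−S,0) = 97.0641 83.7173 64.6693 37.4850 0.0000 0.0000 0.0000 0.0000 0.0000 0.0000
step 8: (k=8,j=0): S=37.3275, (K−S)⁺=90.9825, hold=89.1645 ⇒ V=90.9825 exercise | (k=8,j=1): S=53.2721, (K−S)⁺=75.0379, hold=73.2199 ⇒ V=75.0379 exercise | (k=8,j=2): S=76.0274, (K−S)⁺=52.2826, hold=50.4646 ⇒ V=52.2826 exercise | (k=8,j=3): S=108.5027, (K−S)⁺=19.8073, hold=18.6302 ⇒ V=19.8073 exercise | (k=8,j=4): S=154.8500, (K−S)⁺=0.0000, hold=0.0000 ⇒ V=0.0000 continue | (k=8,j=5): S=220.9947, (K−S)⁺=0.0000, hold=0.0000 ⇒ V=0.0000 continue | (k=8,j=6): S=315.3932, (K−S)⁺=0.0000, hold=0.0000 ⇒ V=0.0000 continue | (k=8,j=7): S=450.1144, (K−S)⁺=0.0000, hold=0.0000 ⇒ V=0.0000 continue | (k=8,j=8): S=642.3822, (K−S)⁺=0.0000, hold=0.0000 ⇒ V=0.0000 continue  boundary S*=108.5027
step 7: (k=7,j=0): S=44.5927, (K−S)⁺=83.7173, hold=81.8992 ⇒ V=83.7173 exercise | (k=7,j=1): S=63.6407, (K−S)⁺=64.6693, hold=62.8513 ⇒ V=64.6693 exercise | (k=7,j=2): S=90.8250, (K−S)⁺=37.4850, hold=35.6670 ⇒ V=37.4850 exercise | (k=7,j=3): S=129.6212, (K−S)⁺=0.0000, hold=9.8443 ⇒ V=9.8443 continue | (k=7,j=4): S=184.9893, (K−S)⁺=0.0000, hold=0.0000 ⇒ V=0.0000 continue | (k=7,j=5): S=264.0080, (K−S)⁺=0.0000, hold=0.0000 ⇒ V=0.0000 continue | (k=7,j=6): S=376.7798, (K−S)⁺=0.0000, hold=0.0000 ⇒ V=0.0000 continue | (k=7,j=7): S=537.7225, (K−S)⁺=0.0000, hold=0.0000 ⇒ V=0.0000 continue  boundary S*=90.8250
step 6: (k=6,j=0): S=53.2721, (K−S)⁺=75.0379, hold=73.2199 ⇒ V=75.0379 exercise | (k=6,j=1): S=76.0274, (K−S)⁺=52.2826, hold=50.4646 ⇒ V=52.2826 exercise | (k=6,j=2): S=108.5027, (K−S)⁺=19.8073, hold=23.4423 ⇒ V=23.4423 continue | (k=6,j=3): S=154.8500, (K−S)⁺=0.0000, hold=4.8926 ⇒ V=4.8926 continue | (k=6,j=4): S=220.9947, (K−S)⁺=0.0000, hold=0.0000 ⇒ V=0.0000 continue | (k=6,j=5): S=315.3932, (K−S)⁺=0.0000, hold=0.0000 ⇒ V=0.0000 continue | (k=6,j=6): S=450.1144, (K−S)⁺=0.0000, hold=0.0000 ⇒ V=0.0000 continue  boundary S*=76.0274
step 5: (k=5,j=0): S=63.6407, (K−S)⁺=64.6693, hold=62.8513 ⇒ V=64.6693 exercise | (k=5,j=1): S=90.8250, (K−S)⁺=37.4850, hold=37.4439 ⇒ V=37.4850 exercise | (k=5,j=2): S=129.6212, (K−S)⁺=0.0000, hold=14.0426 ⇒ V=14.0426 continue | (k=5,j=3): S=184.9893, (K−S)⁺=0.0000, hold=2.4317 ⇒ V=2.4317 continue | (k=5,j=4): S=264.0080, (K−S)⁺=0.0000, hold=0.0000 ⇒ V=0.0000 continue | (k=5,j=5): S=376.7798, (K−S)⁺=0.0000, hold=0.0000 ⇒ V=0.0000 continue  boundary S*=90.8250
step 4: (k=4,j=0): S=76.0274, (K−S)⁺=52.2826, hold=50.4646 ⇒ V=52.2826 exercise | (k=4,j=1): S=108.5027, (K−S)⁺=19.8073, hold=25.4946 ⇒ V=25.4946 continue | (k=4,j=2): S=154.8500, (K−S)⁺=0.0000, hold=8.1679 ⇒ V=8.1679 continue | (k=4,j=3): S=220.9947, (K−S)⁺=0.0000, hold=1.2085 ⇒ V=1.2085 continue | (k=4,j=4): S=315.3932, (K−S)⁺=0.0000, hold=0.0000 ⇒ V=0.0000 continue  boundary S*=76.0274
step 3: (k=3,j=0): S=90.8250, (K−S)⁺=37.4850, hold=38.4471 ⇒ V=38.4471 continue | (k=3,j=1): S=129.6212, (K−S)⁺=0.0000, hold=16.6636 ⇒ V=16.6636 continue | (k=3,j=2): S=184.9893, (K−S)⁺=0.0000, hold=4.6502 ⇒ V=4.6502 continue | (k=3,j=3): S=264.0080, (K−S)⁺=0.0000, hold=0.6007 ⇒ V=0.6007 continue  boundary S*=-
step 2: (k=2,j=0): S=108.5027, (K−S)⁺=19.8073, hold=27.2540 ⇒ V=27.2540 continue | (k=2,j=1): S=154.8500, (K−S)⁺=0.0000, hold=10.5550 ⇒ V=10.5550 continue | (k=2,j=2): S=220.9947, (K−S)⁺=0.0000, hold=2.6048 ⇒ V=2.6048 continue  boundary S*=-
step 1: (k=1,j=0): S=129.6212, (K−S)⁺=0.0000, hold=18.7049 ⇒ V=18.7049 continue | (k=1,j=1): S=184.9893, (K−S)⁺=0.0000, hold=6.5192 ⇒ V=6.5192 continue  boundary S*=-
step 0: (k=0,j=0): S=154.8500, (K−S)⁺=0.0000, hold=12.4832 ⇒ V=12.4832 continue  boundary S*=-

price = 12.4832
boundary = - - - - 76.0274 90.8250 76.0274 90.8250 108.5027
tree:
12.4832
18.7049 6.5192
27.2540 10.5550 2.6048
38.4471 16.6636 4.6502 0.6007
52.2826 25.4946 8.1679 1.2085 0.0000
64.6693 37.4850 14.0426 2.4317 0.0000 0.0000
75.0379 52.2826 23.4423 4.8926 0.0000 0.0000 0.0000
83.7173 64.6693 37.4850 9.8443 0.0000 0.0000 0.0000 0.0000
90.9825 75.0379 52.2826 19.8073 0.0000 0.0000 0.0000 0.0000 0.0000
97.0641 83.7173 64.6693 37.4850 0.0000 0.0000 0.0000 0.0000 0.0000 0.0000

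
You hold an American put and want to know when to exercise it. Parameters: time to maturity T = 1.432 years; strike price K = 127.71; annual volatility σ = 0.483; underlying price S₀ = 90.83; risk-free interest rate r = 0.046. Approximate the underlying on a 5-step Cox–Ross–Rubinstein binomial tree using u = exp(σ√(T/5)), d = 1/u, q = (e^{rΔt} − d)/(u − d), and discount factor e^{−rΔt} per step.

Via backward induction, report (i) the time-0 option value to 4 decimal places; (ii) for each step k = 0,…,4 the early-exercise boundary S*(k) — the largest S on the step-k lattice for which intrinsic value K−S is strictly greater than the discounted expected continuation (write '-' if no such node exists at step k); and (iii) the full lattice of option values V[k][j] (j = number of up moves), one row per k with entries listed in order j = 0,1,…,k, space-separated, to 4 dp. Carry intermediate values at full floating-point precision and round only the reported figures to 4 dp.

price = 43.1798
boundary = - - 54.1643 70.1409 90.8300
tree:
43.1798
57.6154 27.5509
73.5457 40.6547 13.0288
85.8832 57.5691 22.0559 2.8535
95.4104 73.5457 36.8800 5.3654 0.0000
102.7676 85.8832 57.5691 10.0883 0.0000 0.0000

params: Δt=0.28640 u=1.29497 d=0.77222 q=0.46111 e^(-rΔt)=0.98691
t_5 payoffs: 102.7676 85.8832 57.5691 10.0883 0.0000 0.0000
t_4: node(4,0) S=32.2996 payoff=95.4104 vs cont=93.7390 → 95.4104 [stop]  node(4,1) S=54.1643 payoff=73.5457 vs cont=71.8743 → 73.5457 [stop]  node(4,2) S=90.8300 payoff=36.8800 vs cont=35.2085 → 36.8800 [stop]  node(4,3) S=152.3160 payoff=0.0000 vs cont=5.3654 → 5.3654 [wait]  node(4,4) S=255.4242 payoff=0.0000 vs cont=0.0000 → 0.0000 [wait]  ⇒ S*(4)=90.8300
t_3: node(3,0) S=41.8268 payoff=85.8832 vs cont=84.2117 → 85.8832 [stop]  node(3,1) S=70.1409 payoff=57.5691 vs cont=55.8977 → 57.5691 [stop]  node(3,2) S=117.6217 payoff=10.0883 vs cont=22.0559 → 22.0559 [wait]  node(3,3) S=197.2440 payoff=0.0000 vs cont=2.8535 → 2.8535 [wait]  ⇒ S*(3)=70.1409
t_2: node(2,0) S=54.1643 payoff=73.5457 vs cont=71.8743 → 73.5457 [stop]  node(2,1) S=90.8300 payoff=36.8800 vs cont=40.6547 → 40.6547 [wait]  node(2,2) S=152.3160 payoff=0.0000 vs cont=13.0288 → 13.0288 [wait]  ⇒ S*(2)=54.1643
t_1: node(1,0) S=70.1409 payoff=57.5691 vs cont=57.6154 → 57.6154 [wait]  node(1,1) S=117.6217 payoff=10.0883 vs cont=27.5509 → 27.5509 [wait]  ⇒ S*(1)=-
t_0: node(0,0) S=90.8300 payoff=36.8800 vs cont=43.1798 → 43.1798 [wait]  ⇒ S*(0)=-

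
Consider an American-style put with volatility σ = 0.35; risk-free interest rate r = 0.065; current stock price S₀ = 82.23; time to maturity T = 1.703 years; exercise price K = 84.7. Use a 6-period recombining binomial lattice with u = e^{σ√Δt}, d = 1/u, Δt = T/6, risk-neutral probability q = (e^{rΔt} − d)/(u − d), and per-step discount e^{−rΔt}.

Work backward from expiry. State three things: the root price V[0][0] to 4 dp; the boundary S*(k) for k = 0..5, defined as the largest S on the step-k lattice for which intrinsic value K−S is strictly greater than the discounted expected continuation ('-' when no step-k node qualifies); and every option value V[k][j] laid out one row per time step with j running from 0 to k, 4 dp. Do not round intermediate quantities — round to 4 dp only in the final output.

price = 12.5360
boundary = - - 56.6328 46.9988 56.6328 68.2416
tree:
12.5360
19.1117 6.5068
28.0672 10.9759 2.3346
37.7012 17.9494 4.4961 0.2866
45.6963 28.0672 8.6228 0.5876 0.0000
52.3314 37.7012 16.4584 1.2048 0.0000 0.0000
57.8377 45.6963 28.0672 2.4700 0.0000 0.0000 0.0000

Δt=0.28383  u=1.20498  d=0.82989  q=0.50316  discount=0.98172
step 6 (expiry): payoffs max(K−S,0) = 57.8377 45.6963 28.0672 2.4700 0.0000 0.0000 0.0000
step 5: (k=5,j=0): S=32.3686, (K−S)⁺=52.3314, hold=50.7830 ⇒ V=52.3314 exercise | (k=5,j=1): S=46.9988, (K−S)⁺=37.7012, hold=36.1529 ⇒ V=37.7012 exercise | (k=5,j=2): S=68.2416, (K−S)⁺=16.4584, hold=14.9101 ⇒ V=16.4584 exercise | (k=5,j=3): S=99.0858, (K−S)⁺=0.0000, hold=1.2048 ⇒ V=1.2048 continue | (k=5,j=4): S=143.8712, (K−S)⁺=0.0000, hold=0.0000 ⇒ V=0.0000 continue | (k=5,j=5): S=208.8989, (K−S)⁺=0.0000, hold=0.0000 ⇒ V=0.0000 continue  boundary S*=68.2416
step 4: (k=4,j=0): S=39.0037, (K−S)⁺=45.6963, hold=44.1480 ⇒ V=45.6963 exercise | (k=4,j=1): S=56.6328, (K−S)⁺=28.0672, hold=26.5189 ⇒ V=28.0672 exercise | (k=4,j=2): S=82.2300, (K−S)⁺=2.4700, hold=8.6228 ⇒ V=8.6228 continue | (k=4,j=3): S=119.3968, (K−S)⁺=0.0000, hold=0.5876 ⇒ V=0.5876 continue | (k=4,j=4): S=173.3624, (K−S)⁺=0.0000, hold=0.0000 ⇒ V=0.0000 continue  boundary S*=56.6328
step 3: (k=3,j=0): S=46.9988, (K−S)⁺=37.7012, hold=36.1529 ⇒ V=37.7012 exercise | (k=3,j=1): S=68.2416, (K−S)⁺=16.4584, hold=17.9494 ⇒ V=17.9494 continue | (k=3,j=2): S=99.0858, (K−S)⁺=0.0000, hold=4.4961 ⇒ V=4.4961 continue | (k=3,j=3): S=143.8712, (K−S)⁺=0.0000, hold=0.2866 ⇒ V=0.2866 continue  boundary S*=46.9988
step 2: (k=2,j=0): S=56.6328, (K−S)⁺=28.0672, hold=27.2554 ⇒ V=28.0672 exercise | (k=2,j=1): S=82.2300, (K−S)⁺=2.4700, hold=10.9759 ⇒ V=10.9759 continue | (k=2,j=2): S=119.3968, (K−S)⁺=0.0000, hold=2.3346 ⇒ V=2.3346 continue  boundary S*=56.6328
step 1: (k=1,j=0): S=68.2416, (K−S)⁺=16.4584, hold=19.1117 ⇒ V=19.1117 continue | (k=1,j=1): S=99.0858, (K−S)⁺=0.0000, hold=6.5068 ⇒ V=6.5068 continue  boundary S*=-
step 0: (k=0,j=0): S=82.2300, (K−S)⁺=2.4700, hold=12.5360 ⇒ V=12.5360 continue  boundary S*=-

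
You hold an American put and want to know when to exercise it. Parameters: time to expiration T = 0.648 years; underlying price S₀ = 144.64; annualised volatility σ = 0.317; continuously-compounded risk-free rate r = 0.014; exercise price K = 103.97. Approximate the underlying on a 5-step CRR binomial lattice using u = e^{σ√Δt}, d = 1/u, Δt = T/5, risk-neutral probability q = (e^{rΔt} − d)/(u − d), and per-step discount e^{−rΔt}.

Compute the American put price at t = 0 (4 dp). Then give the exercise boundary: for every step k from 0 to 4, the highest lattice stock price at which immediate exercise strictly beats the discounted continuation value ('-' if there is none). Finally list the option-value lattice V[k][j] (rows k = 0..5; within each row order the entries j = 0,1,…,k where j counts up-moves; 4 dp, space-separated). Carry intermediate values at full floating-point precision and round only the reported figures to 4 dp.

price = 1.0757
boundary = - - - - 91.6308
tree:
1.0757
1.9854 0.0920
3.6578 0.1771 0.0000
6.7255 0.3408 0.0000 0.0000
12.3392 0.6559 0.0000 0.0000 0.0000
22.2215 1.2622 0.0000 0.0000 0.0000 0.0000

Δt=0.12960, u=1.12089, d=0.89215, q=0.47944, disc=e^(-rΔt)=0.99819
k=5 terminal: V=max(K-S,0) → 22.2215 1.2622 0.0000 0.0000 0.0000 0.0000
k=4: j=0 S=91.6308 intr=12.3392 cont=12.1507 V=12.3392[EX]; j=1 S=115.1238 intr=0.0000 cont=0.6559 V=0.6559[hold]; j=2 S=144.6400 intr=0.0000 cont=0.0000 V=0.0000[hold]; j=3 S=181.7238 intr=0.0000 cont=0.0000 V=0.0000[hold]; j=4 S=228.3154 intr=0.0000 cont=0.0000 V=0.0000[hold]  S*(4)=91.6308
k=3: j=0 S=102.7078 intr=1.2622 cont=6.7255 V=6.7255[hold]; j=1 S=129.0407 intr=0.0000 cont=0.3408 V=0.3408[hold]; j=2 S=162.1250 intr=0.0000 cont=0.0000 V=0.0000[hold]; j=3 S=203.6918 intr=0.0000 cont=0.0000 V=0.0000[hold]  S*(3)=-
k=2: j=0 S=115.1238 intr=0.0000 cont=3.6578 V=3.6578[hold]; j=1 S=144.6400 intr=0.0000 cont=0.1771 V=0.1771[hold]; j=2 S=181.7238 intr=0.0000 cont=0.0000 V=0.0000[hold]  S*(2)=-
k=1: j=0 S=129.0407 intr=0.0000 cont=1.9854 V=1.9854[hold]; j=1 S=162.1250 intr=0.0000 cont=0.0920 V=0.0920[hold]  S*(1)=-
k=0: j=0 S=144.6400 intr=0.0000 cont=1.0757 V=1.0757[hold]  S*(0)=-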